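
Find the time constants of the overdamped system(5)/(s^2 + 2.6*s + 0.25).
Overdamped: real poles at -2.5, -0.1. τ = -1/pole → τ₁ = 0.4, τ₂ = 10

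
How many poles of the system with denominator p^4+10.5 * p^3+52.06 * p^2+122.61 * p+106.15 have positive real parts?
p^4 + 10.5*p^3 + 52.06*p^2 + 122.61*p + 106.15 = (p + 2.2)(p + 2.5)(p^2 + 5.8*p + 19.3). Poles: -2.2, -2.5, -2.9 + 3.3j, -2.9 - 3.3j. RHP poles (Re>0): 0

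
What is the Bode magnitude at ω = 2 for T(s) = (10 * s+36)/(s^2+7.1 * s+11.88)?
Substitute s = j*2: T(j2) = 2.15247 - 1.34074j.
|T(j2)| = sqrt(Re² + Im²) = 2.536.
20*log₁₀(2.536) = 8.08 dB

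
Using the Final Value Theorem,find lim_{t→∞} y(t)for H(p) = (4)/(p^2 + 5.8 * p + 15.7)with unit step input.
FVT: lim_{t→∞} y(t) = lim_{p→0} p*Y(p) where Y(p) = H(p)/p.
= lim_{p→0} H(p) = H(0) = num(0)/den(0) = 4/15.7 = 0.2548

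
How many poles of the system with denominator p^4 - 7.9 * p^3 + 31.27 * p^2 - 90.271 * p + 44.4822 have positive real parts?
p^4 - 7.9*p^3 + 31.27*p^2 - 90.271*p + 44.4822 = (p - 0.6)(p - 4.9)(p^2 - 2.4*p + 15.13). Poles: 0.6, 1.2 + 3.7j, 1.2 - 3.7j, 4.9. RHP poles (Re>0): 4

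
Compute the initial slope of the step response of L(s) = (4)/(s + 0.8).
IVT: y'(0⁺) = lim_{s→∞} s²·Y(s) = lim_{s→∞} s·L(s).
deg(num) = 0, deg(den) = 1, relative degree = 1, so s·L(s) → (leading num)/(leading den) = 4/1 = 4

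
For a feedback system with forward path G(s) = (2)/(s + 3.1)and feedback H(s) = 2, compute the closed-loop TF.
Closed-loop T = G/(1+GH).
Numerator: G_num * H_den = 2.
Denominator: G_den * H_den + G_num * H_num = (s + 3.1) + (4) = s + 7.1.
T(s) = (2)/(s + 7.1)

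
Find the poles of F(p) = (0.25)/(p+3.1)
Set denominator = 0: p + 3.1 = 0 → Poles: -3.1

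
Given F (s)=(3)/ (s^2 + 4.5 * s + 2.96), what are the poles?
Set denominator = 0: s^2 + 4.5*s + 2.96 = (s + 3.7)(s + 0.8) = 0 → Poles: -0.8, -3.7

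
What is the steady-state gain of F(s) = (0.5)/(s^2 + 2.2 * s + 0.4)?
DC gain = F(0) = num(0)/den(0) = 0.5/0.4 = 1.25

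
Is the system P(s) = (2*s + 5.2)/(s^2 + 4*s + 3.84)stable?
Denominator: s^2 + 4*s + 3.84 = (s + 1.6)(s + 2.4). Poles: -1.6, -2.4. All Re(p)<0: Yes (stable)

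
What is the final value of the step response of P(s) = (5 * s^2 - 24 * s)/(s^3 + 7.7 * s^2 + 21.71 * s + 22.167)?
FVT: lim_{t→∞} y(t) = lim_{s→0} s*Y(s) where Y(s) = P(s)/s.
= lim_{s→0} P(s) = P(0) = num(0)/den(0) = 0/22.167 = 0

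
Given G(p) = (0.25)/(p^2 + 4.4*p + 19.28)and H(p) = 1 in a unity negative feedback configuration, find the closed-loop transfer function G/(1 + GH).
Closed-loop T = G/(1+GH).
Numerator: G_num * H_den = 0.25.
Denominator: G_den * H_den + G_num * H_num = (p^2 + 4.4*p + 19.28) + (0.25) = p^2 + 4.4*p + 19.53.
T(p) = (0.25)/(p^2 + 4.4*p + 19.53)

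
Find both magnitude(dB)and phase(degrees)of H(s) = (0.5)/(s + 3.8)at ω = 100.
Substitute s = j*100: H(j100) = 0.000189726 - 0.00499279j.
|H| = 20*log₁₀(sqrt(Re²+Im²)) = -46.03 dB.
∠H = atan2(Im, Re) = -87.82°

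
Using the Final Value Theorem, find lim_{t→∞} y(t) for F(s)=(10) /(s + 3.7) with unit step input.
FVT: lim_{t→∞} y(t) = lim_{s→0} s*Y(s) where Y(s) = F(s)/s.
= lim_{s→0} F(s) = F(0) = num(0)/den(0) = 10/3.7 = 2.703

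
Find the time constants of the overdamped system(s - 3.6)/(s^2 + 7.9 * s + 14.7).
Overdamped: real poles at -3, -4.9. τ = -1/pole → τ₁ = 0.3333, τ₂ = 0.2041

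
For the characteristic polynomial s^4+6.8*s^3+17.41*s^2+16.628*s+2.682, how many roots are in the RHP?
s^4 + 6.8*s^3 + 17.41*s^2 + 16.628*s + 2.682 = (s + 0.2)(s + 1.8)(s^2 + 4.8*s + 7.45). Poles: -0.2, -1.8, -2.4 + 1.3j, -2.4 - 1.3j. RHP poles (Re>0): 0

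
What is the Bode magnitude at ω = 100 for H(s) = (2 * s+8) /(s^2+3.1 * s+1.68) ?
Substitute s = j*100: H(j100) = -0.000179753 - 0.0200089j.
|H(j100)| = sqrt(Re² + Im²) = 0.02001.
20*log₁₀(0.02001) = -33.98 dB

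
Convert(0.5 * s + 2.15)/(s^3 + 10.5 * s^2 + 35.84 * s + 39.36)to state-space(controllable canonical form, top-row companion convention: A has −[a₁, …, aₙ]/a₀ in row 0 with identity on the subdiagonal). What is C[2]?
Reachable canonical form: C = numerator coefficients (right-aligned, zero-padded to length n).
num = 0.5*s + 2.15, C = [[0, 0.5, 2.15]].
C[2] = 2.15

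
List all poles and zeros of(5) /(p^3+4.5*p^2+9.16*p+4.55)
Set denominator = 0: p^3 + 4.5*p^2 + 9.16*p + 4.55 = (p + 0.7)(p^2 + 3.8*p + 6.5) = 0 → Poles: -0.7, -1.9 + 1.7j, -1.9 - 1.7j
Numerator is a nonzero constant (5) → Zeros: none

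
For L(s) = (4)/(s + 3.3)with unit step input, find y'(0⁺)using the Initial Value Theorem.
IVT: y'(0⁺) = lim_{s→∞} s²·Y(s) = lim_{s→∞} s·L(s).
deg(num) = 0, deg(den) = 1, relative degree = 1, so s·L(s) → (leading num)/(leading den) = 4/1 = 4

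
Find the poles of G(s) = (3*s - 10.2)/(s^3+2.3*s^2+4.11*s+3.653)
Set denominator = 0: s^3 + 2.3*s^2 + 4.11*s + 3.653 = (s + 1.3)(s^2 + s + 2.81) = 0 → Poles: -0.5 + 1.6j, -0.5 - 1.6j, -1.3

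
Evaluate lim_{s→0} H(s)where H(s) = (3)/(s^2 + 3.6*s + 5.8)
DC gain = H(0) = num(0)/den(0) = 3/5.8 = 0.5172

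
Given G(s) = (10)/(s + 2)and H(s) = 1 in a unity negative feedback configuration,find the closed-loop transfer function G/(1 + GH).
Closed-loop T = G/(1+GH).
Numerator: G_num * H_den = 10.
Denominator: G_den * H_den + G_num * H_num = (s + 2) + (10) = s + 12.
T(s) = (10)/(s + 12)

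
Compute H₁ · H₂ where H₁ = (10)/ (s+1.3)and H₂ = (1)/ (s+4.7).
Series: H = H₁ · H₂ = (n₁·n₂)/(d₁·d₂).
Num: n₁·n₂ = 10. Den: d₁·d₂ = s^2 + 6*s + 6.11.
H(s) = (10)/(s^2 + 6*s + 6.11)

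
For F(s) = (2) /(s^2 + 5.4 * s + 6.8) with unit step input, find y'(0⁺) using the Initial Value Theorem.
IVT: y'(0⁺) = lim_{s→∞} s²·Y(s) = lim_{s→∞} s·F(s).
deg(num) = 0, deg(den) = 2, relative degree = 2 ≥ 2, so s·F(s) → 0. Initial slope = 0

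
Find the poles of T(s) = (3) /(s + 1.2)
Set denominator = 0: s + 1.2 = 0 → Poles: -1.2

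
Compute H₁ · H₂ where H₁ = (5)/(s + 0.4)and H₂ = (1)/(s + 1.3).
Series: H = H₁ · H₂ = (n₁·n₂)/(d₁·d₂).
Num: n₁·n₂ = 5. Den: d₁·d₂ = s^2 + 1.7*s + 0.52.
H(s) = (5)/(s^2 + 1.7*s + 0.52)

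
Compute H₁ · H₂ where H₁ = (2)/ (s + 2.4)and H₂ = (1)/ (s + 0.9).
Series: H = H₁ · H₂ = (n₁·n₂)/(d₁·d₂).
Num: n₁·n₂ = 2. Den: d₁·d₂ = s^2 + 3.3*s + 2.16.
H(s) = (2)/(s^2 + 3.3*s + 2.16)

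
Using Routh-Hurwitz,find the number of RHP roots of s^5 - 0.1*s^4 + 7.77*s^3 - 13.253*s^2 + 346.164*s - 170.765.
Routh array:
s^5: [1, 7.77, 346.164]; s^4: [-0.1, -13.253, -170.765]; s^3: [-124.76, -1361.486]; s^2: [-12.1617, -170.765]; s^1: [390.293]; s^0: [-170.765]
First column: [1, -0.1, -124.76, -12.1617, 390.293, -170.765]. Sign changes = RHP roots = 3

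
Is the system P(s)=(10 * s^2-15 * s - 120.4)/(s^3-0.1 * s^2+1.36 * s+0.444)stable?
Denominator: s^3 - 0.1*s^2 + 1.36*s + 0.444 = (s + 0.3)(s^2 - 0.4*s + 1.48). Poles: -0.3, 0.2 + 1.2j, 0.2 - 1.2j. All Re(p)<0: No (unstable)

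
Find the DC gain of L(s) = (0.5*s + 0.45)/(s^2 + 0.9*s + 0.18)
DC gain = L(0) = num(0)/den(0) = 0.45/0.18 = 2.5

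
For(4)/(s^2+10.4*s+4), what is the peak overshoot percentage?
Standard form: ωn²/(s²+2ζωn·s+ωn²) → ωn = 2, ζ = 2.6.
ζ ≥ 1, so the response is non-oscillatory: peak overshoot = 0%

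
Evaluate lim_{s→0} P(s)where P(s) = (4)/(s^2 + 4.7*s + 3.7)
DC gain = P(0) = num(0)/den(0) = 4/3.7 = 1.081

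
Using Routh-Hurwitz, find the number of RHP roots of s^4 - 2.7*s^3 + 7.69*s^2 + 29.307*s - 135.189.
Routh array:
s^4: [1, 7.69, -135.189]; s^3: [-2.7, 29.307]; s^2: [18.5444, -135.189]; s^1: [9.624]; s^0: [-135.189]
First column: [1, -2.7, 18.5444, 9.624, -135.189]. Sign changes = RHP roots = 3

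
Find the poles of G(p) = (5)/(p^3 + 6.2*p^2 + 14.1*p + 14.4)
Set denominator = 0: p^3 + 6.2*p^2 + 14.1*p + 14.4 = (p + 3.2)(p^2 + 3*p + 4.5) = 0 → Poles: -1.5 + 1.5j, -1.5 - 1.5j, -3.2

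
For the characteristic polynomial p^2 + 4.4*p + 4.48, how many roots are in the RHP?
p^2 + 4.4*p + 4.48 = (p + 1.6)(p + 2.8). Poles: -1.6, -2.8. RHP poles (Re>0): 0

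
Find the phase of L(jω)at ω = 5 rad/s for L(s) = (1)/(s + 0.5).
Substitute s = j*5: L(j5) = 0.019802 - 0.19802j.
∠L(j5) = atan2(Im, Re) = atan2(-0.19802, 0.019802) = -84.29°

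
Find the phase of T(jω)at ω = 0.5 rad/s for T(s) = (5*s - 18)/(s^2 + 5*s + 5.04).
Substitute s = j*0.5: T(j0.5) = -2.73925 + 1.95159j.
∠T(j0.5) = atan2(Im, Re) = atan2(1.95159, -2.73925) = 144.53°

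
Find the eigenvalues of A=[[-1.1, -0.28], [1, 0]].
Eigenvalues solve det(λI - A) = 0.
Characteristic polynomial: λ^2 + 1.1*λ + 0.28 = 0.
Factor: (λ + 0.7)(λ + 0.4) = 0.
Roots: -0.4, -0.7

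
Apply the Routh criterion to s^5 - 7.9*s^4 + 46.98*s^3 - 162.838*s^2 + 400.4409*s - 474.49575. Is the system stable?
Routh array:
s^5: [1, 46.98, 400.4409]; s^4: [-7.9, -162.838, -474.49575]; s^3: [26.3676, 340.378]; s^2: [-60.8572, -474.49575]; s^1: [134.794]; s^0: [-474.49575]
First column: [1, -7.9, 26.3676, -60.8572, 134.794, -474.49575]. Sign changes = 5.
No, unstable (5 RHP root(s))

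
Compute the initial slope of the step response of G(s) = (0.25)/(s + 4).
IVT: y'(0⁺) = lim_{s→∞} s²·Y(s) = lim_{s→∞} s·G(s).
deg(num) = 0, deg(den) = 1, relative degree = 1, so s·G(s) → (leading num)/(leading den) = 0.25/1 = 0.25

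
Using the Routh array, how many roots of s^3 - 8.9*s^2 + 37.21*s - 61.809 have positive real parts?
Routh array:
s^3: [1, 37.21]; s^2: [-8.9, -61.809]; s^1: [30.2652]; s^0: [-61.809]
First column: [1, -8.9, 30.2652, -61.809]. Sign changes = RHP roots = 3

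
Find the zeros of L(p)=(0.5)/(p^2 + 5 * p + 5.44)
Numerator is a nonzero constant (0.5) → Zeros: none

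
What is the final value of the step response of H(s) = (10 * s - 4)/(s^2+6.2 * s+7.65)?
FVT: lim_{t→∞} y(t) = lim_{s→0} s*Y(s) where Y(s) = H(s)/s.
= lim_{s→0} H(s) = H(0) = num(0)/den(0) = -4/7.65 = -0.5229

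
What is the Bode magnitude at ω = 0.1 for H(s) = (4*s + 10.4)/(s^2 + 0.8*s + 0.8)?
Substitute s = j*0.1: H(j0.1) = 13.0817 - 0.818398j.
|H(j0.1)| = sqrt(Re² + Im²) = 13.11.
20*log₁₀(13.11) = 22.35 dB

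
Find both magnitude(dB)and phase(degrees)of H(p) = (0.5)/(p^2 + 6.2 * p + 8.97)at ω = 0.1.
Substitute p = j*0.1: H(j0.1) = 0.0555376 - 0.00384301j.
|H| = 20*log₁₀(sqrt(Re²+Im²)) = -25.09 dB.
∠H = atan2(Im, Re) = -3.96°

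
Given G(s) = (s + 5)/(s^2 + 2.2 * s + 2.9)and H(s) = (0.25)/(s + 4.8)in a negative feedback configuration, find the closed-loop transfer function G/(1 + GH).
Closed-loop T = G/(1+GH).
Numerator: G_num * H_den = s^2 + 9.8*s + 24.
Denominator: G_den * H_den + G_num * H_num = (s^3 + 7*s^2 + 13.46*s + 13.92) + (0.25*s + 1.25) = s^3 + 7*s^2 + 13.71*s + 15.17.
T(s) = (s^2 + 9.8*s + 24)/(s^3 + 7*s^2 + 13.71*s + 15.17)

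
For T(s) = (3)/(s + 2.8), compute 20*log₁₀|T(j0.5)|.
Substitute s = j*0.5: T(j0.5) = 1.03832 - 0.185414j.
|T(j0.5)| = sqrt(Re² + Im²) = 1.055.
20*log₁₀(1.055) = 0.46 dB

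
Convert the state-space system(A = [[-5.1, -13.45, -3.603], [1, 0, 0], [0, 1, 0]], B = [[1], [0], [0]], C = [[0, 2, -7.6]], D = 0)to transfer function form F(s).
F(s) = C(sI - A)⁻¹B + D.
Characteristic polynomial det(sI - A) = s^3 + 5.1*s^2 + 13.45*s + 3.603.
Numerator from C·adj(sI-A)·B + D·det(sI-A) = 2*s - 7.6.
F(s) = (2*s - 7.6)/(s^3 + 5.1*s^2 + 13.45*s + 3.603)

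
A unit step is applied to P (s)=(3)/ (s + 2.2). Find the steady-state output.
FVT: lim_{t→∞} y(t) = lim_{s→0} s*Y(s) where Y(s) = P(s)/s.
= lim_{s→0} P(s) = P(0) = num(0)/den(0) = 3/2.2 = 1.364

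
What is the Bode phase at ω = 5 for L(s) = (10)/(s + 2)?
Substitute s = j*5: L(j5) = 0.689655 - 1.72414j.
∠L(j5) = atan2(Im, Re) = atan2(-1.72414, 0.689655) = -68.20°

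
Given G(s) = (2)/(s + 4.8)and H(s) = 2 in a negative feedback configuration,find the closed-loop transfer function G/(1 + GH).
Closed-loop T = G/(1+GH).
Numerator: G_num * H_den = 2.
Denominator: G_den * H_den + G_num * H_num = (s + 4.8) + (4) = s + 8.8.
T(s) = (2)/(s + 8.8)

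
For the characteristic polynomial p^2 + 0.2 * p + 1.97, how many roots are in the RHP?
Poles: -0.1 + 1.4j, -0.1 - 1.4j. RHP poles (Re>0): 0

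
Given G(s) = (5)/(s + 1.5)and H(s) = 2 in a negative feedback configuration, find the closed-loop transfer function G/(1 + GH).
Closed-loop T = G/(1+GH).
Numerator: G_num * H_den = 5.
Denominator: G_den * H_den + G_num * H_num = (s + 1.5) + (10) = s + 11.5.
T(s) = (5)/(s + 11.5)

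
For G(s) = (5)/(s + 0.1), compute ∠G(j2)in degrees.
Substitute s = j*2: G(j2) = 0.124688 - 2.49377j.
∠G(j2) = atan2(Im, Re) = atan2(-2.49377, 0.124688) = -87.14°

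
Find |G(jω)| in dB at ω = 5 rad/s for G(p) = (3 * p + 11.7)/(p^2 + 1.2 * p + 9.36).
Substitute p = j*5: G(j5) = -0.331379 - 1.08621j.
|G(j5)| = sqrt(Re² + Im²) = 1.136.
20*log₁₀(1.136) = 1.10 dB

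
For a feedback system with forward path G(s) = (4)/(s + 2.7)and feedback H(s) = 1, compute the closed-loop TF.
Closed-loop T = G/(1+GH).
Numerator: G_num * H_den = 4.
Denominator: G_den * H_den + G_num * H_num = (s + 2.7) + (4) = s + 6.7.
T(s) = (4)/(s + 6.7)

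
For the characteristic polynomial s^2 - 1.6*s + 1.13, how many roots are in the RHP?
Poles: 0.8 + 0.7j, 0.8 - 0.7j. RHP poles (Re>0): 2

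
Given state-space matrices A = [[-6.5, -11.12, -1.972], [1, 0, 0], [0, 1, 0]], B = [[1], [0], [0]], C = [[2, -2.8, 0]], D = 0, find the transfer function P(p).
P(p) = C(pI - A)⁻¹B + D.
Characteristic polynomial det(pI - A) = p^3 + 6.5*p^2 + 11.12*p + 1.972.
Numerator from C·adj(pI-A)·B + D·det(pI-A) = 2*p^2 - 2.8*p.
P(p) = (2*p^2 - 2.8*p)/(p^3 + 6.5*p^2 + 11.12*p + 1.972)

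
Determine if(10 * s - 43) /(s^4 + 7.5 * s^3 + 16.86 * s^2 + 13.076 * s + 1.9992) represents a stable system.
Denominator: s^4 + 7.5*s^3 + 16.86*s^2 + 13.076*s + 1.9992 = (s + 4.2)(s + 1.7)(s + 1.4)(s + 0.2). Poles: -0.2, -1.4, -1.7, -4.2. All Re(p)<0: Yes (stable)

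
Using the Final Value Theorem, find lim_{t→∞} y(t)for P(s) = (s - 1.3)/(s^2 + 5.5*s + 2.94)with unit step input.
FVT: lim_{t→∞} y(t) = lim_{s→0} s*Y(s) where Y(s) = P(s)/s.
= lim_{s→0} P(s) = P(0) = num(0)/den(0) = -1.3/2.94 = -0.4422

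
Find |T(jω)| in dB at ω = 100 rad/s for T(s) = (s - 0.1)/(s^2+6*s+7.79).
Substitute s = j*100: T(j100) = 0.000608749 - 0.00997124j.
|T(j100)| = sqrt(Re² + Im²) = 0.00999.
20*log₁₀(0.00999) = -40.01 dB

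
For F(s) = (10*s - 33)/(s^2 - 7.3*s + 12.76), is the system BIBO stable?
Denominator: s^2 - 7.3*s + 12.76 = (s - 4.4)(s - 2.9). Poles: 2.9, 4.4. All Re(p)<0: No (unstable)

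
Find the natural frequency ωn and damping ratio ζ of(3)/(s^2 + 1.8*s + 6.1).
Underdamped: complex pole -0.9 + 2.3j. ωn = |pole| = 2.47, ζ = -Re(pole)/ωn = 0.3644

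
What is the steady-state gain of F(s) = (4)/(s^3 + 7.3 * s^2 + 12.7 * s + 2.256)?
DC gain = F(0) = num(0)/den(0) = 4/2.256 = 1.773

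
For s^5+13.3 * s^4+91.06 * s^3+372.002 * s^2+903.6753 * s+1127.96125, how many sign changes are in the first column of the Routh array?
Routh array:
s^5: [1, 91.06, 903.6753]; s^4: [13.3, 372.002, 1127.96125]; s^3: [63.0899, 818.866]; s^2: [199.377, 1127.96125]; s^1: [461.939]; s^0: [1127.96125]
First column: [1, 13.3, 63.0899, 199.377, 461.939, 1127.96125]. Sign changes = 0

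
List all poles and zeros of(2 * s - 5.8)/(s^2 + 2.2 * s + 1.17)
Set denominator = 0: s^2 + 2.2*s + 1.17 = (s + 1.3)(s + 0.9) = 0 → Poles: -0.9, -1.3
Set numerator = 0: 2*s - 5.8 = 0 → Zeros: 2.9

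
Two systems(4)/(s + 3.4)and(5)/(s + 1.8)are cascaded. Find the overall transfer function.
Series: H = H₁ · H₂ = (n₁·n₂)/(d₁·d₂).
Num: n₁·n₂ = 20. Den: d₁·d₂ = s^2 + 5.2*s + 6.12.
H(s) = (20)/(s^2 + 5.2*s + 6.12)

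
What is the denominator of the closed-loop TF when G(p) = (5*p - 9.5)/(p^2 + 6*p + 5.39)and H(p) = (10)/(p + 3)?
Characteristic poly = G_den * H_den + G_num * H_num = (p^3 + 9*p^2 + 23.39*p + 16.17) + (50*p - 95) = p^3 + 9*p^2 + 73.39*p - 78.83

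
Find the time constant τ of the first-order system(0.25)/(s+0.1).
First-order system: τ = -1/pole. Pole = -0.1. τ = -1/(-0.1) = 10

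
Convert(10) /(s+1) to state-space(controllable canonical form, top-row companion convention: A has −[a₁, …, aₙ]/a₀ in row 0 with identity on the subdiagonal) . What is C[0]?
Reachable canonical form: C = numerator coefficients (right-aligned, zero-padded to length n).
num = 10, C = [[10]].
C[0] = 10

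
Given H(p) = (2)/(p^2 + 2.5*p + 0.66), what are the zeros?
Numerator is a nonzero constant (2) → Zeros: none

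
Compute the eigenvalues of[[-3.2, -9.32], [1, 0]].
Eigenvalues solve det(λI - A) = 0.
Characteristic polynomial: λ^2 + 3.2*λ + 9.32 = 0.
Roots: -1.6 + 2.6j, -1.6 - 2.6j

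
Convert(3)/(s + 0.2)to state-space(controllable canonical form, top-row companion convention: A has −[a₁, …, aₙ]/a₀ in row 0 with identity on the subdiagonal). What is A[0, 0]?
Reachable canonical form for den = s + 0.2: top row of A = -[a₁,a₂,...,aₙ]/a₀, ones on the subdiagonal, zeros elsewhere.
A = [[-0.2]].
A[0,0] = -0.2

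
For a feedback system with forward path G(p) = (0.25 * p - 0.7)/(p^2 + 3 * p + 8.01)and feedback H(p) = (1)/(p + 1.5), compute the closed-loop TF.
Closed-loop T = G/(1+GH).
Numerator: G_num * H_den = 0.25*p^2 - 0.325*p - 1.05.
Denominator: G_den * H_den + G_num * H_num = (p^3 + 4.5*p^2 + 12.51*p + 12.015) + (0.25*p - 0.7) = p^3 + 4.5*p^2 + 12.76*p + 11.315.
T(p) = (0.25*p^2 - 0.325*p - 1.05)/(p^3 + 4.5*p^2 + 12.76*p + 11.315)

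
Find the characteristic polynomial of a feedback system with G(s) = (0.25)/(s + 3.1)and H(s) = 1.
Characteristic poly = G_den * H_den + G_num * H_num = (s + 3.1) + (0.25) = s + 3.35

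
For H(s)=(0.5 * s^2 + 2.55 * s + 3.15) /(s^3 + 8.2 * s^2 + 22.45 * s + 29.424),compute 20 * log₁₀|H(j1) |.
Substitute s = j*1: H(j1) = 0.121838 - 0.0029886j.
|H(j1)| = sqrt(Re² + Im²) = 0.1219.
20*log₁₀(0.1219) = -18.28 dB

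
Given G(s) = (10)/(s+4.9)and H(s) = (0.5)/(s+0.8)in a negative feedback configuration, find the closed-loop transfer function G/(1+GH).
Closed-loop T = G/(1+GH).
Numerator: G_num * H_den = 10*s + 8.
Denominator: G_den * H_den + G_num * H_num = (s^2 + 5.7*s + 3.92) + (5) = s^2 + 5.7*s + 8.92.
T(s) = (10*s + 8)/(s^2 + 5.7*s + 8.92)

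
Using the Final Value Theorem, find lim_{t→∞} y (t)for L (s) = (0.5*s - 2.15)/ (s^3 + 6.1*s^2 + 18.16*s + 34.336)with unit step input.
FVT: lim_{t→∞} y(t) = lim_{s→0} s*Y(s) where Y(s) = L(s)/s.
= lim_{s→0} L(s) = L(0) = num(0)/den(0) = -2.15/34.336 = -0.06262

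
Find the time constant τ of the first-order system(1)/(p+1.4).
First-order system: τ = -1/pole. Pole = -1.4. τ = -1/(-1.4) = 0.7143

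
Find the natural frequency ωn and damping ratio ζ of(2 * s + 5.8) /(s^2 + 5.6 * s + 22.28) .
Underdamped: complex pole -2.8 + 3.8j. ωn = |pole| = 4.72, ζ = -Re(pole)/ωn = 0.5932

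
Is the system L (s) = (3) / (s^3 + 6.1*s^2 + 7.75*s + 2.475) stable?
Denominator: s^3 + 6.1*s^2 + 7.75*s + 2.475 = (s + 1.1)(s + 4.5)(s + 0.5). Poles: -0.5, -1.1, -4.5. All Re(p)<0: Yes (stable)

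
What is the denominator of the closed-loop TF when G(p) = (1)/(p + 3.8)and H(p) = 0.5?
Characteristic poly = G_den * H_den + G_num * H_num = (p + 3.8) + (0.5) = p + 4.3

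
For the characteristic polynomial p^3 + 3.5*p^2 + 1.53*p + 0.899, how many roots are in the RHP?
p^3 + 3.5*p^2 + 1.53*p + 0.899 = (p + 3.1)(p^2 + 0.4*p + 0.29). Poles: -0.2 + 0.5j, -0.2 - 0.5j, -3.1. RHP poles (Re>0): 0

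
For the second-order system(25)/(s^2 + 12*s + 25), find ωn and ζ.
Standard form: ωn²/(s²+2ζωn·s+ωn²).
const=25=ωn² → ωn=5, s coeff=12=2ζωn → ζ=1.2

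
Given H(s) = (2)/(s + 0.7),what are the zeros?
Numerator is a nonzero constant (2) → Zeros: none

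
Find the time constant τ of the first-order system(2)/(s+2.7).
First-order system: τ = -1/pole. Pole = -2.7. τ = -1/(-2.7) = 0.3704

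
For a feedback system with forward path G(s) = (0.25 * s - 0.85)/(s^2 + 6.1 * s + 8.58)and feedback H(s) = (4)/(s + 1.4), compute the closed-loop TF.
Closed-loop T = G/(1+GH).
Numerator: G_num * H_den = 0.25*s^2 - 0.5*s - 1.19.
Denominator: G_den * H_den + G_num * H_num = (s^3 + 7.5*s^2 + 17.12*s + 12.012) + (s - 3.4) = s^3 + 7.5*s^2 + 18.12*s + 8.612.
T(s) = (0.25*s^2 - 0.5*s - 1.19)/(s^3 + 7.5*s^2 + 18.12*s + 8.612)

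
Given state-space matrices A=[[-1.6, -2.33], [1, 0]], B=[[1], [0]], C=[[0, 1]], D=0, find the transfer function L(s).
L(s) = C(sI - A)⁻¹B + D.
Characteristic polynomial det(sI - A) = s^2 + 1.6*s + 2.33.
Numerator from C·adj(sI-A)·B + D·det(sI-A) = 1.
L(s) = (1)/(s^2 + 1.6*s + 2.33)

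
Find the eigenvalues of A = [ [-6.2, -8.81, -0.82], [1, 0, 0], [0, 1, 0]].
Eigenvalues solve det(λI - A) = 0.
Characteristic polynomial: λ^3 + 6.2*λ^2 + 8.81*λ + 0.82 = 0.
Factor: (λ + 4.1)(λ + 0.1)(λ + 2) = 0.
Roots: -0.1, -2, -4.1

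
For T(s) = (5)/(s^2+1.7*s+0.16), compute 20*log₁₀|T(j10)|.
Substitute s = j*10: T(j10) = -0.0486691 - 0.008287j.
|T(j10)| = sqrt(Re² + Im²) = 0.04937.
20*log₁₀(0.04937) = -26.13 dB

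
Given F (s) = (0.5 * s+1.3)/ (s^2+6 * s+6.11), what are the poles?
Set denominator = 0: s^2 + 6*s + 6.11 = (s + 4.7)(s + 1.3) = 0 → Poles: -1.3, -4.7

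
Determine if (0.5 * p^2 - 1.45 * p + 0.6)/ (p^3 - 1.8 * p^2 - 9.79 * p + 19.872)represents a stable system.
Denominator: p^3 - 1.8*p^2 - 9.79*p + 19.872 = (p - 2.7)(p + 3.2)(p - 2.3). Poles: -3.2, 2.3, 2.7. All Re(p)<0: No (unstable)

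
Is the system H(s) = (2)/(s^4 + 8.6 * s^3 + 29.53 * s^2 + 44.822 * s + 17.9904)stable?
Denominator: s^4 + 8.6*s^3 + 29.53*s^2 + 44.822*s + 17.9904 = (s + 3.2)(s + 0.6)(s^2 + 4.8*s + 9.37). Poles: -0.6, -2.4 + 1.9j, -2.4 - 1.9j, -3.2. All Re(p)<0: Yes (stable)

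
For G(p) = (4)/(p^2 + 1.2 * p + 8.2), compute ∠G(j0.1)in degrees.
Substitute p = j*0.1: G(j0.1) = 0.488296 - 0.00715452j.
∠G(j0.1) = atan2(Im, Re) = atan2(-0.00715452, 0.488296) = -0.84°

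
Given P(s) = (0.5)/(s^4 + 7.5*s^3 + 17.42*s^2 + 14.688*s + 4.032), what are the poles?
Set denominator = 0: s^4 + 7.5*s^3 + 17.42*s^2 + 14.688*s + 4.032 = (s + 0.8)(s + 2.1)(s + 0.6)(s + 4) = 0 → Poles: -0.6, -0.8, -2.1, -4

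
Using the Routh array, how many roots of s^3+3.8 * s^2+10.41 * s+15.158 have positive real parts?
Routh array:
s^3: [1, 10.41]; s^2: [3.8, 15.158]; s^1: [6.42105]; s^0: [15.158]
First column: [1, 3.8, 6.42105, 15.158]. Sign changes = RHP roots = 0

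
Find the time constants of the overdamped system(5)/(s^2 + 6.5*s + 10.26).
Overdamped: real poles at -2.7, -3.8. τ = -1/pole → τ₁ = 0.3704, τ₂ = 0.2632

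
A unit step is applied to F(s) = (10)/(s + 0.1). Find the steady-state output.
FVT: lim_{t→∞} y(t) = lim_{s→0} s*Y(s) where Y(s) = F(s)/s.
= lim_{s→0} F(s) = F(0) = num(0)/den(0) = 10/0.1 = 100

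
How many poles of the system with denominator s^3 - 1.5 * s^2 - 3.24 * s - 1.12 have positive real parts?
s^3 - 1.5*s^2 - 3.24*s - 1.12 = (s - 2.8)(s + 0.5)(s + 0.8). Poles: -0.5, -0.8, 2.8. RHP poles (Re>0): 1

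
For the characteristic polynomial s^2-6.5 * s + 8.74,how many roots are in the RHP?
s^2 - 6.5*s + 8.74 = (s - 4.6)(s - 1.9). Poles: 1.9, 4.6. RHP poles (Re>0): 2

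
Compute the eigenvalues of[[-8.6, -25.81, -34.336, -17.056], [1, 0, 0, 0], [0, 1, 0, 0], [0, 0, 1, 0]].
Eigenvalues solve det(λI - A) = 0.
Characteristic polynomial: λ^4 + 8.6*λ^3 + 25.81*λ^2 + 34.336*λ + 17.056 = 0.
Factor: (λ + 1.3)(λ + 4.1)(λ^2 + 3.2*λ + 3.2) = 0.
Roots: -1.3, -1.6 + 0.8j, -1.6 - 0.8j, -4.1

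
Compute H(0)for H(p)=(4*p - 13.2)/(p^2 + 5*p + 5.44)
DC gain = H(0) = num(0)/den(0) = -13.2/5.44 = -2.426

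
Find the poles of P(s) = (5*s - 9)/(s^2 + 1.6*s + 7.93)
Set denominator = 0: s^2 + 1.6*s + 7.93 = 0 → Poles: -0.8 + 2.7j, -0.8 - 2.7j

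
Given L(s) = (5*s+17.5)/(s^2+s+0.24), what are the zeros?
Set numerator = 0: 5*s + 17.5 = 0 → Zeros: -3.5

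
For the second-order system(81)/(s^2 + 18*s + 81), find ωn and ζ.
Standard form: ωn²/(s²+2ζωn·s+ωn²).
const=81=ωn² → ωn=9, s coeff=18=2ζωn → ζ=1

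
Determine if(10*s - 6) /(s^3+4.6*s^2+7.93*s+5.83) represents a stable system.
Denominator: s^3 + 4.6*s^2 + 7.93*s + 5.83 = (s + 2.2)(s^2 + 2.4*s + 2.65). Poles: -1.2 + 1.1j, -1.2 - 1.1j, -2.2. All Re(p)<0: Yes (stable)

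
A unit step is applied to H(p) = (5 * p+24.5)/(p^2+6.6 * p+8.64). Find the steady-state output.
FVT: lim_{t→∞} y(t) = lim_{p→0} p*Y(p) where Y(p) = H(p)/p.
= lim_{p→0} H(p) = H(0) = num(0)/den(0) = 24.5/8.64 = 2.836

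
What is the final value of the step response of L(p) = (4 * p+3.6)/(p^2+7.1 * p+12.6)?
FVT: lim_{t→∞} y(t) = lim_{p→0} p*Y(p) where Y(p) = L(p)/p.
= lim_{p→0} L(p) = L(0) = num(0)/den(0) = 3.6/12.6 = 0.2857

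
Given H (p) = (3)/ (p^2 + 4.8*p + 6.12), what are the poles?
Set denominator = 0: p^2 + 4.8*p + 6.12 = 0 → Poles: -2.4 + 0.6j, -2.4 - 0.6j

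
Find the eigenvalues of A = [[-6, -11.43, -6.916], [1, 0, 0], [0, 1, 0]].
Eigenvalues solve det(λI - A) = 0.
Characteristic polynomial: λ^3 + 6*λ^2 + 11.43*λ + 6.916 = 0.
Factor: (λ + 2.8)(λ + 1.3)(λ + 1.9) = 0.
Roots: -1.3, -1.9, -2.8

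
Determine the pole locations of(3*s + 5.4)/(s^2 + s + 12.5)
Set denominator = 0: s^2 + s + 12.5 = 0 → Poles: -0.5 + 3.5j, -0.5 - 3.5j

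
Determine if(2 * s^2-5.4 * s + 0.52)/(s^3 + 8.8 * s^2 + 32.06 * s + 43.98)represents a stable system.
Denominator: s^3 + 8.8*s^2 + 32.06*s + 43.98 = (s + 3)(s^2 + 5.8*s + 14.66). Poles: -2.9 + 2.5j, -2.9 - 2.5j, -3. All Re(p)<0: Yes (stable)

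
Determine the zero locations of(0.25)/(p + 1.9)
Numerator is a nonzero constant (0.25) → Zeros: none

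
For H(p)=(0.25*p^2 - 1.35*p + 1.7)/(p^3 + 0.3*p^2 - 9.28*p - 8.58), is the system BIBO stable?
Denominator: p^3 + 0.3*p^2 - 9.28*p - 8.58 = (p - 3.3)(p + 1)(p + 2.6). Poles: -1, -2.6, 3.3. All Re(p)<0: No (unstable)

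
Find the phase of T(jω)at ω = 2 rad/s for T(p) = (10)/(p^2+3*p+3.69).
Substitute p = j*2: T(j2) = -0.0858819 - 1.66223j.
∠T(j2) = atan2(Im, Re) = atan2(-1.66223, -0.0858819) = -92.96°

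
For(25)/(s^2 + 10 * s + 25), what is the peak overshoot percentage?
Standard form: ωn²/(s²+2ζωn·s+ωn²) → ωn = 5, ζ = 1.
ζ ≥ 1, so the response is non-oscillatory: peak overshoot = 0%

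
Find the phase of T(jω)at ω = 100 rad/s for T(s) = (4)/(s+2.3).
Substitute s = j*100: T(j100) = 0.000919514 - 0.0399789j.
∠T(j100) = atan2(Im, Re) = atan2(-0.0399789, 0.000919514) = -88.68°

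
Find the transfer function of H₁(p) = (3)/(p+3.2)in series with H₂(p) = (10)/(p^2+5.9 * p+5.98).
Series: H = H₁ · H₂ = (n₁·n₂)/(d₁·d₂).
Num: n₁·n₂ = 30. Den: d₁·d₂ = p^3 + 9.1*p^2 + 24.86*p + 19.136.
H(p) = (30)/(p^3 + 9.1*p^2 + 24.86*p + 19.136)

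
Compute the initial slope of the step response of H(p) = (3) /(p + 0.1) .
IVT: y'(0⁺) = lim_{p→∞} p²·Y(p) = lim_{p→∞} p·H(p).
deg(num) = 0, deg(den) = 1, relative degree = 1, so p·H(p) → (leading num)/(leading den) = 3/1 = 3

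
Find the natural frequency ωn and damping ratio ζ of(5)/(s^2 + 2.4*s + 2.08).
Underdamped: complex pole -1.2 + 0.8j. ωn = |pole| = 1.442, ζ = -Re(pole)/ωn = 0.8321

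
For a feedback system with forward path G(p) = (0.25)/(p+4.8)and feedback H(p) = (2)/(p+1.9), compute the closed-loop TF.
Closed-loop T = G/(1+GH).
Numerator: G_num * H_den = 0.25*p + 0.475.
Denominator: G_den * H_den + G_num * H_num = (p^2 + 6.7*p + 9.12) + (0.5) = p^2 + 6.7*p + 9.62.
T(p) = (0.25*p + 0.475)/(p^2 + 6.7*p + 9.62)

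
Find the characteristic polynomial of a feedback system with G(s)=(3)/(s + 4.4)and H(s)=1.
Characteristic poly = G_den * H_den + G_num * H_num = (s + 4.4) + (3) = s + 7.4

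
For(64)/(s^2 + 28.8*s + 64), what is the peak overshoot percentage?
Standard form: ωn²/(s²+2ζωn·s+ωn²) → ωn = 8, ζ = 1.8.
ζ ≥ 1, so the response is non-oscillatory: peak overshoot = 0%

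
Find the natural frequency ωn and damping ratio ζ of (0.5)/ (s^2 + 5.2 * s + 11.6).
Underdamped: complex pole -2.6 + 2.2j. ωn = |pole| = 3.406, ζ = -Re(pole)/ωn = 0.7634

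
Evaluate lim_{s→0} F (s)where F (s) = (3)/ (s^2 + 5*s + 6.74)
DC gain = F(0) = num(0)/den(0) = 3/6.74 = 0.4451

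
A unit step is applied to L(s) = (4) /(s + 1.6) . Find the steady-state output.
FVT: lim_{t→∞} y(t) = lim_{s→0} s*Y(s) where Y(s) = L(s)/s.
= lim_{s→0} L(s) = L(0) = num(0)/den(0) = 4/1.6 = 2.5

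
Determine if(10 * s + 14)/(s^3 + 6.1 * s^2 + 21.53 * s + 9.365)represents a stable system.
Denominator: s^3 + 6.1*s^2 + 21.53*s + 9.365 = (s + 0.5)(s^2 + 5.6*s + 18.73). Poles: -0.5, -2.8 + 3.3j, -2.8 - 3.3j. All Re(p)<0: Yes (stable)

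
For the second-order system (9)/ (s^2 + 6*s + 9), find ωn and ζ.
Standard form: ωn²/(s²+2ζωn·s+ωn²).
const=9=ωn² → ωn=3, s coeff=6=2ζωn → ζ=1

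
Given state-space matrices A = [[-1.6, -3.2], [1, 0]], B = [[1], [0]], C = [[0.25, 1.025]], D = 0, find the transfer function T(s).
T(s) = C(sI - A)⁻¹B + D.
Characteristic polynomial det(sI - A) = s^2 + 1.6*s + 3.2.
Numerator from C·adj(sI-A)·B + D·det(sI-A) = 0.25*s + 1.025.
T(s) = (0.25*s + 1.025)/(s^2 + 1.6*s + 3.2)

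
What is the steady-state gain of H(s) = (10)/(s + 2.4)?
DC gain = H(0) = num(0)/den(0) = 10/2.4 = 4.167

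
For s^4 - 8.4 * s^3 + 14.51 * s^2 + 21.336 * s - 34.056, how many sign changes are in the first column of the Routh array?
Routh array:
s^4: [1, 14.51, -34.056]; s^3: [-8.4, 21.336]; s^2: [17.05, -34.056]; s^1: [4.55768]; s^0: [-34.056]
First column: [1, -8.4, 17.05, 4.55768, -34.056]. Sign changes = 3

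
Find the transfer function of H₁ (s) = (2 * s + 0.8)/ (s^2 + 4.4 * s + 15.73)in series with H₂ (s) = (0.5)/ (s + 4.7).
Series: H = H₁ · H₂ = (n₁·n₂)/(d₁·d₂).
Num: n₁·n₂ = s + 0.4. Den: d₁·d₂ = s^3 + 9.1*s^2 + 36.41*s + 73.931.
H(s) = (s + 0.4)/(s^3 + 9.1*s^2 + 36.41*s + 73.931)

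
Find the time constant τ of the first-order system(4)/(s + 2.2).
First-order system: τ = -1/pole. Pole = -2.2. τ = -1/(-2.2) = 0.4545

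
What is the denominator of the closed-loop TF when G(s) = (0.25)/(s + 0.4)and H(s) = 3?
Characteristic poly = G_den * H_den + G_num * H_num = (s + 0.4) + (0.75) = s + 1.15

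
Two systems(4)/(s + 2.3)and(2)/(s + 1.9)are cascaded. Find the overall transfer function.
Series: H = H₁ · H₂ = (n₁·n₂)/(d₁·d₂).
Num: n₁·n₂ = 8. Den: d₁·d₂ = s^2 + 4.2*s + 4.37.
H(s) = (8)/(s^2 + 4.2*s + 4.37)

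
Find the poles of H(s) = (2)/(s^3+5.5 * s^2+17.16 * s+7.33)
Set denominator = 0: s^3 + 5.5*s^2 + 17.16*s + 7.33 = (s + 0.5)(s^2 + 5*s + 14.66) = 0 → Poles: -0.5, -2.5 + 2.9j, -2.5 - 2.9j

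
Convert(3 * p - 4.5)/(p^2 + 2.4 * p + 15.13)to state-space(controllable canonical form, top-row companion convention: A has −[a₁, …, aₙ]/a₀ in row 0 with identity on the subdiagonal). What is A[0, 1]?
Reachable canonical form for den = p^2 + 2.4*p + 15.13: top row of A = -[a₁,a₂,...,aₙ]/a₀, ones on the subdiagonal, zeros elsewhere.
A = [[-2.4, -15.13], [1, 0]].
A[0,1] = -15.13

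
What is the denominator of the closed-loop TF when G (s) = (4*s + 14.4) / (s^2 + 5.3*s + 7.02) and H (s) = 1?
Characteristic poly = G_den * H_den + G_num * H_num = (s^2 + 5.3*s + 7.02) + (4*s + 14.4) = s^2 + 9.3*s + 21.42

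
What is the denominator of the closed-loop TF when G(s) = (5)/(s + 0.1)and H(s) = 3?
Characteristic poly = G_den * H_den + G_num * H_num = (s + 0.1) + (15) = s + 15.1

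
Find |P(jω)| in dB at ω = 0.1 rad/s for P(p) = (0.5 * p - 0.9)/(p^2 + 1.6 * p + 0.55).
Substitute p = j*0.1: P(j0.1) = -1.50694 + 0.539092j.
|P(j0.1)| = sqrt(Re² + Im²) = 1.6.
20*log₁₀(1.6) = 4.08 dB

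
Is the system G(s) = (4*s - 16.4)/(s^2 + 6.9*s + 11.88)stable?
Denominator: s^2 + 6.9*s + 11.88 = (s + 3.3)(s + 3.6). Poles: -3.3, -3.6. All Re(p)<0: Yes (stable)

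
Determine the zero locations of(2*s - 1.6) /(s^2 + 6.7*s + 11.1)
Set numerator = 0: 2*s - 1.6 = 0 → Zeros: 0.8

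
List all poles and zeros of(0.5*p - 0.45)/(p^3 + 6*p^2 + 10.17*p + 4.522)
Set denominator = 0: p^3 + 6*p^2 + 10.17*p + 4.522 = (p + 1.9)(p + 3.4)(p + 0.7) = 0 → Poles: -0.7, -1.9, -3.4
Set numerator = 0: 0.5*p - 0.45 = 0 → Zeros: 0.9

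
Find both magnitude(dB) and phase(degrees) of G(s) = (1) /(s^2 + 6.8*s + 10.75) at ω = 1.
Substitute s = j*1: G(j1) = 0.0690009 - 0.0481237j.
|G| = 20*log₁₀(sqrt(Re²+Im²)) = -21.50 dB.
∠G = atan2(Im, Re) = -34.89°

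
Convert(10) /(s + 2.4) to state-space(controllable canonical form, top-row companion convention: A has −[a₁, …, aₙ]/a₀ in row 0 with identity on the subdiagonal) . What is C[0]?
Reachable canonical form: C = numerator coefficients (right-aligned, zero-padded to length n).
num = 10, C = [[10]].
C[0] = 10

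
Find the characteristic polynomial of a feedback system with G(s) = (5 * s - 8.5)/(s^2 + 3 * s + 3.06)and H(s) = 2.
Characteristic poly = G_den * H_den + G_num * H_num = (s^2 + 3*s + 3.06) + (10*s - 17) = s^2 + 13*s - 13.94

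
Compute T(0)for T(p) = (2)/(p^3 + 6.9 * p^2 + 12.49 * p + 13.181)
DC gain = T(0) = num(0)/den(0) = 2/13.181 = 0.1517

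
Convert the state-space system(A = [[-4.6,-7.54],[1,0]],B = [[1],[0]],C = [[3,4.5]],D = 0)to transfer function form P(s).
P(s) = C(sI - A)⁻¹B + D.
Characteristic polynomial det(sI - A) = s^2 + 4.6*s + 7.54.
Numerator from C·adj(sI-A)·B + D·det(sI-A) = 3*s + 4.5.
P(s) = (3*s + 4.5)/(s^2 + 4.6*s + 7.54)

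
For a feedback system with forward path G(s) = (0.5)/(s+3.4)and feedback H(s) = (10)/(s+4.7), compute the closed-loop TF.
Closed-loop T = G/(1+GH).
Numerator: G_num * H_den = 0.5*s + 2.35.
Denominator: G_den * H_den + G_num * H_num = (s^2 + 8.1*s + 15.98) + (5) = s^2 + 8.1*s + 20.98.
T(s) = (0.5*s + 2.35)/(s^2 + 8.1*s + 20.98)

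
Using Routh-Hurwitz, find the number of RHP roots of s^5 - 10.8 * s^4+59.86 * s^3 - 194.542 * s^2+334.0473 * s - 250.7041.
Routh array:
s^5: [1, 59.86, 334.0473]; s^4: [-10.8, -194.542, -250.7041]; s^3: [41.8469, 310.834]; s^2: [-114.321, -250.7041]; s^1: [219.064]; s^0: [-250.7041]
First column: [1, -10.8, 41.8469, -114.321, 219.064, -250.7041]. Sign changes = RHP roots = 5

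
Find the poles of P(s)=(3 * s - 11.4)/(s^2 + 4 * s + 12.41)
Set denominator = 0: s^2 + 4*s + 12.41 = 0 → Poles: -2 + 2.9j, -2 - 2.9j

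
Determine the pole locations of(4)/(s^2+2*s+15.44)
Set denominator = 0: s^2 + 2*s + 15.44 = 0 → Poles: -1 + 3.8j, -1 - 3.8j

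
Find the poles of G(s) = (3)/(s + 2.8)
Set denominator = 0: s + 2.8 = 0 → Poles: -2.8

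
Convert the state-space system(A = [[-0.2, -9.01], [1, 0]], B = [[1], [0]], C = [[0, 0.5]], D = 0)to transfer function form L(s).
L(s) = C(sI - A)⁻¹B + D.
Characteristic polynomial det(sI - A) = s^2 + 0.2*s + 9.01.
Numerator from C·adj(sI-A)·B + D·det(sI-A) = 0.5.
L(s) = (0.5)/(s^2 + 0.2*s + 9.01)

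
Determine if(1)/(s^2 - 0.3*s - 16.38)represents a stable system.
Denominator: s^2 - 0.3*s - 16.38 = (s - 4.2)(s + 3.9). Poles: -3.9, 4.2. All Re(p)<0: No (unstable)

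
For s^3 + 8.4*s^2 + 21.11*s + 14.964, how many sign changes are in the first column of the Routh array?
Routh array:
s^3: [1, 21.11]; s^2: [8.4, 14.964]; s^1: [19.3286]; s^0: [14.964]
First column: [1, 8.4, 19.3286, 14.964]. Sign changes = 0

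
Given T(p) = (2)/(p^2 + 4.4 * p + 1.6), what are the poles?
Set denominator = 0: p^2 + 4.4*p + 1.6 = (p + 0.4)(p + 4) = 0 → Poles: -0.4, -4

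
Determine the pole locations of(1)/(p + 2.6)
Set denominator = 0: p + 2.6 = 0 → Poles: -2.6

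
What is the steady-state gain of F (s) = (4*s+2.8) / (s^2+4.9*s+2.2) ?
DC gain = F(0) = num(0)/den(0) = 2.8/2.2 = 1.273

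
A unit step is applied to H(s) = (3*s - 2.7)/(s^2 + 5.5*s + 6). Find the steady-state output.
FVT: lim_{t→∞} y(t) = lim_{s→0} s*Y(s) where Y(s) = H(s)/s.
= lim_{s→0} H(s) = H(0) = num(0)/den(0) = -2.7/6 = -0.45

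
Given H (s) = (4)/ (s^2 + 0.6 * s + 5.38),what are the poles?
Set denominator = 0: s^2 + 0.6*s + 5.38 = 0 → Poles: -0.3 + 2.3j, -0.3 - 2.3j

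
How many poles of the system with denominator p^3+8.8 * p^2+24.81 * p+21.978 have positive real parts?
p^3 + 8.8*p^2 + 24.81*p + 21.978 = (p + 3.3)(p + 1.8)(p + 3.7). Poles: -1.8, -3.3, -3.7. RHP poles (Re>0): 0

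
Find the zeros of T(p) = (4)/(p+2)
Numerator is a nonzero constant (4) → Zeros: none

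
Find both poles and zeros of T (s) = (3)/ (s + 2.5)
Set denominator = 0: s + 2.5 = 0 → Poles: -2.5
Numerator is a nonzero constant (3) → Zeros: none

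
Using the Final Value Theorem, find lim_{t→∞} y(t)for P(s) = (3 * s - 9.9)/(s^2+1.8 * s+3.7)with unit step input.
FVT: lim_{t→∞} y(t) = lim_{s→0} s*Y(s) where Y(s) = P(s)/s.
= lim_{s→0} P(s) = P(0) = num(0)/den(0) = -9.9/3.7 = -2.676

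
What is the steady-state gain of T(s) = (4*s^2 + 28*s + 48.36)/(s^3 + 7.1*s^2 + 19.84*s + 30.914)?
DC gain = T(0) = num(0)/den(0) = 48.36/30.914 = 1.564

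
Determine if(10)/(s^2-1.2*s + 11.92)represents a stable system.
Denominator: s^2 - 1.2*s + 11.92. Poles: 0.6 + 3.4j, 0.6 - 3.4j. All Re(p)<0: No (unstable)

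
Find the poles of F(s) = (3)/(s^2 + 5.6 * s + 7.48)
Set denominator = 0: s^2 + 5.6*s + 7.48 = (s + 3.4)(s + 2.2) = 0 → Poles: -2.2, -3.4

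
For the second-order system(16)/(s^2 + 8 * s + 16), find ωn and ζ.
Standard form: ωn²/(s²+2ζωn·s+ωn²).
const=16=ωn² → ωn=4, s coeff=8=2ζωn → ζ=1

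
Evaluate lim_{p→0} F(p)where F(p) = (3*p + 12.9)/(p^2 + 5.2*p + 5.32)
DC gain = F(0) = num(0)/den(0) = 12.9/5.32 = 2.425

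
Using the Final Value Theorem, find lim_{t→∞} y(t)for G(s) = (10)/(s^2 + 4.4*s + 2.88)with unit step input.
FVT: lim_{t→∞} y(t) = lim_{s→0} s*Y(s) where Y(s) = G(s)/s.
= lim_{s→0} G(s) = G(0) = num(0)/den(0) = 10/2.88 = 3.472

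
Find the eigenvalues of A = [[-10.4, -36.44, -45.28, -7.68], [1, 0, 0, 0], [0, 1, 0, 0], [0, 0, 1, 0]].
Eigenvalues solve det(λI - A) = 0.
Characteristic polynomial: λ^4 + 10.4*λ^3 + 36.44*λ^2 + 45.28*λ + 7.68 = 0.
Factor: (λ + 3)(λ + 0.2)(λ + 4)(λ + 3.2) = 0.
Roots: -0.2, -3, -3.2, -4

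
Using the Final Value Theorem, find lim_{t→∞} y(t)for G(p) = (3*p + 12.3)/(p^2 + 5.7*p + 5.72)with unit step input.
FVT: lim_{t→∞} y(t) = lim_{p→0} p*Y(p) where Y(p) = G(p)/p.
= lim_{p→0} G(p) = G(0) = num(0)/den(0) = 12.3/5.72 = 2.15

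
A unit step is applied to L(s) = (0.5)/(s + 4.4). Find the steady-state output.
FVT: lim_{t→∞} y(t) = lim_{s→0} s*Y(s) where Y(s) = L(s)/s.
= lim_{s→0} L(s) = L(0) = num(0)/den(0) = 0.5/4.4 = 0.1136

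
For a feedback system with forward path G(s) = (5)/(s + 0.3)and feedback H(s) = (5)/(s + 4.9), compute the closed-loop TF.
Closed-loop T = G/(1+GH).
Numerator: G_num * H_den = 5*s + 24.5.
Denominator: G_den * H_den + G_num * H_num = (s^2 + 5.2*s + 1.47) + (25) = s^2 + 5.2*s + 26.47.
T(s) = (5*s + 24.5)/(s^2 + 5.2*s + 26.47)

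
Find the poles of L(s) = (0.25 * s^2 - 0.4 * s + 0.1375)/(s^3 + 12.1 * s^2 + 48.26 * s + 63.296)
Set denominator = 0: s^3 + 12.1*s^2 + 48.26*s + 63.296 = (s + 3.2)(s + 4.3)(s + 4.6) = 0 → Poles: -3.2, -4.3, -4.6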